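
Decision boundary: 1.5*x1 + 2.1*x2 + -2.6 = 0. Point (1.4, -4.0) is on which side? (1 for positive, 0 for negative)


Compute 1.5 * 1.4 + 2.1 * -4.0 + -2.6
= 2.1 + -8.4 + -2.6
= -8.9
Since -8.9 < 0, the point is on the negative side.

0


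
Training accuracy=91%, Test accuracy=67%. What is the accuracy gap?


Gap = train_accuracy - test_accuracy
= 91 - 67
= 24%
This large gap strongly indicates overfitting.

24


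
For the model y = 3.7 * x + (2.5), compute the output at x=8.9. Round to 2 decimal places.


y = 3.7 * 8.9 + (2.5)
= 32.93 + (2.5)
= 35.43

35.43


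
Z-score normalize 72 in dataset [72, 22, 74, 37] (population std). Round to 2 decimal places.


Mean = (72 + 22 + 74 + 37) / 4 = 51.25
Variance = sum((x_i - mean)^2) / n = 501.6875
Std = sqrt(501.6875) = 22.3984
Z = (x - mean) / std
= (72 - 51.25) / 22.3984
= 20.75 / 22.3984
= 0.93

0.93


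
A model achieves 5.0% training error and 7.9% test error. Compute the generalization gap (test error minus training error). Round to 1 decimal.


Generalization gap = test_error - train_error
= 7.9 - 5.0
= 2.9%
A moderate gap.

2.9


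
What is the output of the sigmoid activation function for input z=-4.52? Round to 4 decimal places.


sigmoid(z) = 1 / (1 + exp(-z))
exp(-(-4.52)) = exp(4.52) = 91.8356
1 + 91.8356 = 92.8356
1 / 92.8356 = 0.0108

0.0108


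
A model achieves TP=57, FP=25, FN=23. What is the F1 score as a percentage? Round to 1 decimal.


Precision = TP / (TP + FP) = 57 / 82 = 0.6951
Recall = TP / (TP + FN) = 57 / 80 = 0.7125
F1 = 2 * P * R / (P + R)
= 2 * 0.6951 * 0.7125 / (0.6951 + 0.7125)
= 0.9905 / 1.4076
= 0.7037
As percentage: 70.4%

70.4


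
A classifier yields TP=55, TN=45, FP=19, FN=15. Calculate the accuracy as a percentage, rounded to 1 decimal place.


Accuracy = (TP + TN) / (TP + TN + FP + FN) * 100
= (55 + 45) / (55 + 45 + 19 + 15)
= 100 / 134
= 0.7463
= 74.6%

74.6


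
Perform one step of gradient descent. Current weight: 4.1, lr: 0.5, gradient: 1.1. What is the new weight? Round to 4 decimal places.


w_new = w_old - lr * gradient
= 4.1 - 0.5 * 1.1
= 4.1 - (0.55)
= 3.5500

3.5500


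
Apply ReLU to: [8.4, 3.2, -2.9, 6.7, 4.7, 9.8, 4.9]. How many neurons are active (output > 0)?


ReLU(x) = max(0, x) for each element:
ReLU(8.4) = 8.4
ReLU(3.2) = 3.2
ReLU(-2.9) = 0
ReLU(6.7) = 6.7
ReLU(4.7) = 4.7
ReLU(9.8) = 9.8
ReLU(4.9) = 4.9
Active neurons (>0): 6

6


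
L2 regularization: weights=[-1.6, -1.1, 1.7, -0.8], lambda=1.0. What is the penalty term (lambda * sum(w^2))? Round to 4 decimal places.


Squaring each weight:
(-1.6)^2 = 2.56
(-1.1)^2 = 1.21
1.7^2 = 2.89
(-0.8)^2 = 0.64
Sum of squares = 7.3
Penalty = 1.0 * 7.3 = 7.3000

7.3000


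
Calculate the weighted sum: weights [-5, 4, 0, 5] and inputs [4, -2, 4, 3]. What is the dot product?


Element-wise products:
-5 * 4 = -20
4 * -2 = -8
0 * 4 = 0
5 * 3 = 15
Sum = -20 + -8 + 0 + 15
= -13

-13


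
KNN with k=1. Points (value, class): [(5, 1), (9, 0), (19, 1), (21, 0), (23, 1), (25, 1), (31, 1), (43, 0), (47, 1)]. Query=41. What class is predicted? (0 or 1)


Distances from query 41:
Point 43 (class 0): distance = 2
K=1 nearest neighbors: classes = [0]
Votes for class 1: 0 / 1
Majority vote => class 0

0


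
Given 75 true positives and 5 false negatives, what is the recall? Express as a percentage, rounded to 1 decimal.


Recall = TP / (TP + FN) * 100
= 75 / (75 + 5)
= 75 / 80
= 0.9375
= 93.8%

93.8


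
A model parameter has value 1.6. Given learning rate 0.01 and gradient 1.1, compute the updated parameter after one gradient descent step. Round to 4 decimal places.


w_new = w_old - lr * gradient
= 1.6 - 0.01 * 1.1
= 1.6 - (0.011)
= 1.5890

1.5890


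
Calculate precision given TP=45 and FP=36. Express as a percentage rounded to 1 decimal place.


Precision = TP / (TP + FP) * 100
= 45 / (45 + 36)
= 45 / 81
= 0.5556
= 55.6%

55.6


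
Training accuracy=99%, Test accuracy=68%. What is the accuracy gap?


Gap = train_accuracy - test_accuracy
= 99 - 68
= 31%
This large gap strongly indicates overfitting.

31


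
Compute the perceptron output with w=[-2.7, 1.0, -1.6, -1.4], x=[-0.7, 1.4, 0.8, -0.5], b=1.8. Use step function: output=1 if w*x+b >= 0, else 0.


z = w . x + b
= -2.7*-0.7 + 1.0*1.4 + -1.6*0.8 + -1.4*-0.5 + 1.8
= 1.89 + 1.4 + -1.28 + 0.7 + 1.8
= 2.71 + 1.8
= 4.51
Since z = 4.51 >= 0, output = 1

1


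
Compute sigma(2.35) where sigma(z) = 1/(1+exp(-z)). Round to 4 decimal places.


sigmoid(z) = 1 / (1 + exp(-z))
exp(-(2.35)) = exp(-2.35) = 0.0954
1 + 0.0954 = 1.0954
1 / 1.0954 = 0.9129

0.9129


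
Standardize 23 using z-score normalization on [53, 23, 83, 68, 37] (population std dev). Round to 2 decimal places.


Mean = (53 + 23 + 83 + 68 + 37) / 5 = 52.8
Variance = sum((x_i - mean)^2) / n = 456.16
Std = sqrt(456.16) = 21.3579
Z = (x - mean) / std
= (23 - 52.8) / 21.3579
= -29.8 / 21.3579
= -1.40

-1.40


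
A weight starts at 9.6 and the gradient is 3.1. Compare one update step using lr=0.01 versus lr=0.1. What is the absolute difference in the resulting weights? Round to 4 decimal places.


With lr=0.01: w_new = 9.6 - 0.01 * 3.1 = 9.569
With lr=0.1: w_new = 9.6 - 0.1 * 3.1 = 9.29
Absolute difference = |9.569 - 9.29|
= 0.2790

0.2790


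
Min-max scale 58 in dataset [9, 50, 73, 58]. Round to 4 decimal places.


Min = 9, Max = 73
Range = 73 - 9 = 64
Scaled = (x - min) / (max - min)
= (58 - 9) / 64
= 49 / 64
= 0.7656

0.7656


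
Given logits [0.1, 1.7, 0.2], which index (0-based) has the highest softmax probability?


Softmax is a monotonic transformation, so it preserves the argmax.
We need to find the index of the maximum logit.
Index 0: 0.1
Index 1: 1.7
Index 2: 0.2
Maximum logit = 1.7 at index 1

1


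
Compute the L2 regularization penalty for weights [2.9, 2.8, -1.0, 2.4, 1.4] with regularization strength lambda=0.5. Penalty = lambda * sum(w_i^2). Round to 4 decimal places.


Squaring each weight:
2.9^2 = 8.41
2.8^2 = 7.84
(-1.0)^2 = 1.0
2.4^2 = 5.76
1.4^2 = 1.96
Sum of squares = 24.97
Penalty = 0.5 * 24.97 = 12.4850

12.4850


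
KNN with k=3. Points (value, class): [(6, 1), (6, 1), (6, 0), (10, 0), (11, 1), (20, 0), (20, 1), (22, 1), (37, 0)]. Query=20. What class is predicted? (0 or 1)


Distances from query 20:
Point 20 (class 0): distance = 0
Point 20 (class 1): distance = 0
Point 22 (class 1): distance = 2
K=3 nearest neighbors: classes = [0, 1, 1]
Votes for class 1: 2 / 3
Majority vote => class 1

1


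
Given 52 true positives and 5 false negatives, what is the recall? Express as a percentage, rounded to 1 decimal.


Recall = TP / (TP + FN) * 100
= 52 / (52 + 5)
= 52 / 57
= 0.9123
= 91.2%

91.2


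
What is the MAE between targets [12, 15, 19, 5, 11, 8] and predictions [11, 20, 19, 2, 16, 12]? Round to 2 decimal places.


Absolute errors: [1, 5, 0, 3, 5, 4]
Sum of absolute errors = 18
MAE = 18 / 6 = 3.00

3.00


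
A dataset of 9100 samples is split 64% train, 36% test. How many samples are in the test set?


Train samples = 9100 * 64% = 5824
Test samples = 9100 - 5824
= 3276

3276


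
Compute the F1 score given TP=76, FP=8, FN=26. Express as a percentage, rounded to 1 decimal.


Precision = TP / (TP + FP) = 76 / 84 = 0.9048
Recall = TP / (TP + FN) = 76 / 102 = 0.7451
F1 = 2 * P * R / (P + R)
= 2 * 0.9048 * 0.7451 / (0.9048 + 0.7451)
= 1.3483 / 1.6499
= 0.8172
As percentage: 81.7%

81.7


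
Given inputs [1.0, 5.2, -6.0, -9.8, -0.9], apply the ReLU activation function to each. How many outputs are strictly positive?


ReLU(x) = max(0, x) for each element:
ReLU(1.0) = 1.0
ReLU(5.2) = 5.2
ReLU(-6.0) = 0
ReLU(-9.8) = 0
ReLU(-0.9) = 0
Active neurons (>0): 2

2


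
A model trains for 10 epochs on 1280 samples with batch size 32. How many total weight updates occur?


Iterations per epoch = 1280 / 32 = 40
Total updates = iterations_per_epoch * epochs
= 40 * 10
= 400

400


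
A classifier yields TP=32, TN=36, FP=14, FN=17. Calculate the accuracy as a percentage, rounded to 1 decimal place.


Accuracy = (TP + TN) / (TP + TN + FP + FN) * 100
= (32 + 36) / (32 + 36 + 14 + 17)
= 68 / 99
= 0.6869
= 68.7%

68.7


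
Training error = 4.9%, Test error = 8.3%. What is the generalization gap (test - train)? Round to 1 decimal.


Generalization gap = test_error - train_error
= 8.3 - 4.9
= 3.4%
A moderate gap.

3.4


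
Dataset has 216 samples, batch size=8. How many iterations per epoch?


Iterations per epoch = dataset_size / batch_size
= 216 / 8
= 27

27


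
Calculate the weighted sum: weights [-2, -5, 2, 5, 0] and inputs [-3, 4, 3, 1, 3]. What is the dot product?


Element-wise products:
-2 * -3 = 6
-5 * 4 = -20
2 * 3 = 6
5 * 1 = 5
0 * 3 = 0
Sum = 6 + -20 + 6 + 5 + 0
= -3

-3


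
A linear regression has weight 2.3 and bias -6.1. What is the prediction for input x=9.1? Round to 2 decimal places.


y = 2.3 * 9.1 + (-6.1)
= 20.93 + (-6.1)
= 14.83

14.83


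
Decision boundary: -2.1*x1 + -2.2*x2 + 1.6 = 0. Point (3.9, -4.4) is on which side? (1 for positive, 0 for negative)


Compute -2.1 * 3.9 + -2.2 * -4.4 + 1.6
= -8.19 + 9.68 + 1.6
= 3.09
Since 3.09 >= 0, the point is on the positive side.

1


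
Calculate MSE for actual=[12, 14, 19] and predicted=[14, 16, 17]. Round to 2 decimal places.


Differences: [-2, -2, 2]
Squared errors: [4, 4, 4]
Sum of squared errors = 12
MSE = 12 / 3 = 4.00

4.00


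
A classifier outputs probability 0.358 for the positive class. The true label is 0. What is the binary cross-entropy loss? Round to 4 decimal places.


For y=0: Loss = -log(1-p)
= -log(1 - 0.358)
= -log(0.642)
= -(-0.4432)
= 0.4432

0.4432


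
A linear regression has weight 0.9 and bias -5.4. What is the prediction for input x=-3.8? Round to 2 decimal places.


y = 0.9 * -3.8 + (-5.4)
= -3.42 + (-5.4)
= -8.82

-8.82


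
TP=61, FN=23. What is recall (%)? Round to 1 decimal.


Recall = TP / (TP + FN) * 100
= 61 / (61 + 23)
= 61 / 84
= 0.7262
= 72.6%

72.6


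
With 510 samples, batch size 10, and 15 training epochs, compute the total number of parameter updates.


Iterations per epoch = 510 / 10 = 51
Total updates = iterations_per_epoch * epochs
= 51 * 15
= 765

765


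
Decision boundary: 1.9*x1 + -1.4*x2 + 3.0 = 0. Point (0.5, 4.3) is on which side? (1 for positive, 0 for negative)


Compute 1.9 * 0.5 + -1.4 * 4.3 + 3.0
= 0.95 + -6.02 + 3.0
= -2.07
Since -2.07 < 0, the point is on the negative side.

0


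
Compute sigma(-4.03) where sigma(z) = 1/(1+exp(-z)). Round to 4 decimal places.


sigmoid(z) = 1 / (1 + exp(-z))
exp(-(-4.03)) = exp(4.03) = 56.2609
1 + 56.2609 = 57.2609
1 / 57.2609 = 0.0175

0.0175


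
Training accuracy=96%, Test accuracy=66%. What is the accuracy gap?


Gap = train_accuracy - test_accuracy
= 96 - 66
= 30%
This large gap strongly indicates overfitting.

30


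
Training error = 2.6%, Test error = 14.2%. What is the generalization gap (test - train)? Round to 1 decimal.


Generalization gap = test_error - train_error
= 14.2 - 2.6
= 11.6%
A large gap suggests overfitting.

11.6


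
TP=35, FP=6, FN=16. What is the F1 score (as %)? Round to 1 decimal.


Precision = TP / (TP + FP) = 35 / 41 = 0.8537
Recall = TP / (TP + FN) = 35 / 51 = 0.6863
F1 = 2 * P * R / (P + R)
= 2 * 0.8537 * 0.6863 / (0.8537 + 0.6863)
= 1.1717 / 1.5399
= 0.7609
As percentage: 76.1%

76.1


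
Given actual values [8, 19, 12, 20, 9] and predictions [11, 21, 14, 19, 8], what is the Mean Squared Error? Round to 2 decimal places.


Differences: [-3, -2, -2, 1, 1]
Squared errors: [9, 4, 4, 1, 1]
Sum of squared errors = 19
MSE = 19 / 5 = 3.80

3.80


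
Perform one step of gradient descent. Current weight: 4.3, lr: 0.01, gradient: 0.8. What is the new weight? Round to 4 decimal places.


w_new = w_old - lr * gradient
= 4.3 - 0.01 * 0.8
= 4.3 - (0.008)
= 4.2920

4.2920


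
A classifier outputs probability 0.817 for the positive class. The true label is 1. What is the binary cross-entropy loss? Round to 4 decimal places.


For y=1: Loss = -log(p)
= -log(0.817)
= -(-0.2021)
= 0.2021

0.2021


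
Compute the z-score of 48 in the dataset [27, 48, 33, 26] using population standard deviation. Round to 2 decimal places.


Mean = (27 + 48 + 33 + 26) / 4 = 33.5
Variance = sum((x_i - mean)^2) / n = 77.25
Std = sqrt(77.25) = 8.7892
Z = (x - mean) / std
= (48 - 33.5) / 8.7892
= 14.5 / 8.7892
= 1.65

1.65


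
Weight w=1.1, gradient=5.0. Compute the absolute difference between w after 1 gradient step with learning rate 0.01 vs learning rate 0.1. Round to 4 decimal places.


With lr=0.01: w_new = 1.1 - 0.01 * 5.0 = 1.05
With lr=0.1: w_new = 1.1 - 0.1 * 5.0 = 0.6
Absolute difference = |1.05 - 0.6|
= 0.4500

0.4500


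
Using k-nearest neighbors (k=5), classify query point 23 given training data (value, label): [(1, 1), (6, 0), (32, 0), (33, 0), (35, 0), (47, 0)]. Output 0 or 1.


Distances from query 23:
Point 32 (class 0): distance = 9
Point 33 (class 0): distance = 10
Point 35 (class 0): distance = 12
Point 6 (class 0): distance = 17
Point 1 (class 1): distance = 22
K=5 nearest neighbors: classes = [0, 0, 0, 0, 1]
Votes for class 1: 1 / 5
Majority vote => class 0

0


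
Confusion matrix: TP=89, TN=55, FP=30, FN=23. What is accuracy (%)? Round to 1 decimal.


Accuracy = (TP + TN) / (TP + TN + FP + FN) * 100
= (89 + 55) / (89 + 55 + 30 + 23)
= 144 / 197
= 0.731
= 73.1%

73.1


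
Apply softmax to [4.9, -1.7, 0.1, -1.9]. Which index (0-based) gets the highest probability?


Softmax is a monotonic transformation, so it preserves the argmax.
We need to find the index of the maximum logit.
Index 0: 4.9
Index 1: -1.7
Index 2: 0.1
Index 3: -1.9
Maximum logit = 4.9 at index 0

0


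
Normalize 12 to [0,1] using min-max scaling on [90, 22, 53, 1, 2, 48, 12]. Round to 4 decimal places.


Min = 1, Max = 90
Range = 90 - 1 = 89
Scaled = (x - min) / (max - min)
= (12 - 1) / 89
= 11 / 89
= 0.1236

0.1236


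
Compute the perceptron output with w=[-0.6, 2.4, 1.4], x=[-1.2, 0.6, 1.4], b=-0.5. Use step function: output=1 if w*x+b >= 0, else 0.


z = w . x + b
= -0.6*-1.2 + 2.4*0.6 + 1.4*1.4 + -0.5
= 0.72 + 1.44 + 1.96 + -0.5
= 4.12 + -0.5
= 3.62
Since z = 3.62 >= 0, output = 1

1


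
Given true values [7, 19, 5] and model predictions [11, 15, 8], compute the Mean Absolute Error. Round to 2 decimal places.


Absolute errors: [4, 4, 3]
Sum of absolute errors = 11
MAE = 11 / 3 = 3.67

3.67


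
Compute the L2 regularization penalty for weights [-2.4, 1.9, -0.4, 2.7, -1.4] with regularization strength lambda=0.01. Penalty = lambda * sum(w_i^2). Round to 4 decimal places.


Squaring each weight:
(-2.4)^2 = 5.76
1.9^2 = 3.61
(-0.4)^2 = 0.16
2.7^2 = 7.29
(-1.4)^2 = 1.96
Sum of squares = 18.78
Penalty = 0.01 * 18.78 = 0.1878

0.1878


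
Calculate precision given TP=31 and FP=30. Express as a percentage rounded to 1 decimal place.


Precision = TP / (TP + FP) * 100
= 31 / (31 + 30)
= 31 / 61
= 0.5082
= 50.8%

50.8


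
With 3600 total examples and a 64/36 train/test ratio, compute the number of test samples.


Train samples = 3600 * 64% = 2304
Test samples = 3600 - 2304
= 1296

1296


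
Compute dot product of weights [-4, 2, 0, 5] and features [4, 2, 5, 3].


Element-wise products:
-4 * 4 = -16
2 * 2 = 4
0 * 5 = 0
5 * 3 = 15
Sum = -16 + 4 + 0 + 15
= 3

3


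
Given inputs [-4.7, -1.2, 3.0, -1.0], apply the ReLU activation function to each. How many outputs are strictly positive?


ReLU(x) = max(0, x) for each element:
ReLU(-4.7) = 0
ReLU(-1.2) = 0
ReLU(3.0) = 3.0
ReLU(-1.0) = 0
Active neurons (>0): 1

1


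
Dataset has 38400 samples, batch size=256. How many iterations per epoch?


Iterations per epoch = dataset_size / batch_size
= 38400 / 256
= 150

150


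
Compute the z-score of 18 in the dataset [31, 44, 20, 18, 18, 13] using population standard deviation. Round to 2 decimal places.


Mean = (31 + 44 + 20 + 18 + 18 + 13) / 6 = 24.0
Variance = sum((x_i - mean)^2) / n = 109.6667
Std = sqrt(109.6667) = 10.4722
Z = (x - mean) / std
= (18 - 24.0) / 10.4722
= -6.0 / 10.4722
= -0.57

-0.57


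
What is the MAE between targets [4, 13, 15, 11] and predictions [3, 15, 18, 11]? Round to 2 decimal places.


Absolute errors: [1, 2, 3, 0]
Sum of absolute errors = 6
MAE = 6 / 4 = 1.50

1.50


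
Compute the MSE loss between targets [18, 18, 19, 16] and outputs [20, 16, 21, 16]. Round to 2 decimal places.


Differences: [-2, 2, -2, 0]
Squared errors: [4, 4, 4, 0]
Sum of squared errors = 12
MSE = 12 / 4 = 3.00

3.00


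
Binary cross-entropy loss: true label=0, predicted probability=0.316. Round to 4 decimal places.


For y=0: Loss = -log(1-p)
= -log(1 - 0.316)
= -log(0.684)
= -(-0.3798)
= 0.3798

0.3798


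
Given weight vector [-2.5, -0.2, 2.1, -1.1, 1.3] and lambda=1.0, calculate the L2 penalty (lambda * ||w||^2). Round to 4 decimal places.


Squaring each weight:
(-2.5)^2 = 6.25
(-0.2)^2 = 0.04
2.1^2 = 4.41
(-1.1)^2 = 1.21
1.3^2 = 1.69
Sum of squares = 13.6
Penalty = 1.0 * 13.6 = 13.6000

13.6000


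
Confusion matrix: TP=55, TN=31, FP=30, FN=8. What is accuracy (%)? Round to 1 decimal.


Accuracy = (TP + TN) / (TP + TN + FP + FN) * 100
= (55 + 31) / (55 + 31 + 30 + 8)
= 86 / 124
= 0.6935
= 69.4%

69.4


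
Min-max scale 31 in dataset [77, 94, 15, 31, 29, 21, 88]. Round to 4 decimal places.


Min = 15, Max = 94
Range = 94 - 15 = 79
Scaled = (x - min) / (max - min)
= (31 - 15) / 79
= 16 / 79
= 0.2025

0.2025


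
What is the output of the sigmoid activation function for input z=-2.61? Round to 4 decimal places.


sigmoid(z) = 1 / (1 + exp(-z))
exp(-(-2.61)) = exp(2.61) = 13.5991
1 + 13.5991 = 14.5991
1 / 14.5991 = 0.0685

0.0685


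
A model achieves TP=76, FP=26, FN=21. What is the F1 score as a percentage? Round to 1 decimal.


Precision = TP / (TP + FP) = 76 / 102 = 0.7451
Recall = TP / (TP + FN) = 76 / 97 = 0.7835
F1 = 2 * P * R / (P + R)
= 2 * 0.7451 * 0.7835 / (0.7451 + 0.7835)
= 1.1676 / 1.5286
= 0.7638
As percentage: 76.4%

76.4


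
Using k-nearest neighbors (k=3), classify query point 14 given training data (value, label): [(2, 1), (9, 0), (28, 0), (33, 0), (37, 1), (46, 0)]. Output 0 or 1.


Distances from query 14:
Point 9 (class 0): distance = 5
Point 2 (class 1): distance = 12
Point 28 (class 0): distance = 14
K=3 nearest neighbors: classes = [0, 1, 0]
Votes for class 1: 1 / 3
Majority vote => class 0

0


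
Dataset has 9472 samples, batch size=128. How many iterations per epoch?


Iterations per epoch = dataset_size / batch_size
= 9472 / 128
= 74

74


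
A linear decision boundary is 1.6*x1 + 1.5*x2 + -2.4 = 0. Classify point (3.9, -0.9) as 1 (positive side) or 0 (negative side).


Compute 1.6 * 3.9 + 1.5 * -0.9 + -2.4
= 6.24 + -1.35 + -2.4
= 2.49
Since 2.49 >= 0, the point is on the positive side.

1


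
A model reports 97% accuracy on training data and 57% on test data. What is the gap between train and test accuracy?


Gap = train_accuracy - test_accuracy
= 97 - 57
= 40%
This large gap strongly indicates overfitting.

40


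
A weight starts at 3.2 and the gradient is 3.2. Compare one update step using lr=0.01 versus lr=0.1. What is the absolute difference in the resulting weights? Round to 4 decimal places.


With lr=0.01: w_new = 3.2 - 0.01 * 3.2 = 3.168
With lr=0.1: w_new = 3.2 - 0.1 * 3.2 = 2.88
Absolute difference = |3.168 - 2.88|
= 0.2880

0.2880


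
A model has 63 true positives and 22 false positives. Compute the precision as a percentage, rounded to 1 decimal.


Precision = TP / (TP + FP) * 100
= 63 / (63 + 22)
= 63 / 85
= 0.7412
= 74.1%

74.1


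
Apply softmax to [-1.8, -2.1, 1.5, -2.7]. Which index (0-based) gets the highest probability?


Softmax is a monotonic transformation, so it preserves the argmax.
We need to find the index of the maximum logit.
Index 0: -1.8
Index 1: -2.1
Index 2: 1.5
Index 3: -2.7
Maximum logit = 1.5 at index 2

2


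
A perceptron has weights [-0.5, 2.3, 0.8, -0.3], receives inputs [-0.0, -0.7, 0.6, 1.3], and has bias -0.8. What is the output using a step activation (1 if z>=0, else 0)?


z = w . x + b
= -0.5*-0.0 + 2.3*-0.7 + 0.8*0.6 + -0.3*1.3 + -0.8
= 0.0 + -1.61 + 0.48 + -0.39 + -0.8
= -1.52 + -0.8
= -2.32
Since z = -2.32 < 0, output = 0

0


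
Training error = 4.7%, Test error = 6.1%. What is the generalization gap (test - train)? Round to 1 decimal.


Generalization gap = test_error - train_error
= 6.1 - 4.7
= 1.4%
A small gap suggests good generalization.

1.4


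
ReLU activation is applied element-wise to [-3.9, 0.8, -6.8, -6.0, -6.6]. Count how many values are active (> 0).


ReLU(x) = max(0, x) for each element:
ReLU(-3.9) = 0
ReLU(0.8) = 0.8
ReLU(-6.8) = 0
ReLU(-6.0) = 0
ReLU(-6.6) = 0
Active neurons (>0): 1

1


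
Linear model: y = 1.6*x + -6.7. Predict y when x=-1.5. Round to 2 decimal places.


y = 1.6 * -1.5 + (-6.7)
= -2.4 + (-6.7)
= -9.10

-9.10


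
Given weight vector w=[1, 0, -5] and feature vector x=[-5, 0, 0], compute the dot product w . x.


Element-wise products:
1 * -5 = -5
0 * 0 = 0
-5 * 0 = 0
Sum = -5 + 0 + 0
= -5

-5


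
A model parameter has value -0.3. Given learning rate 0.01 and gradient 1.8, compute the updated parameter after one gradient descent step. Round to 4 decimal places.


w_new = w_old - lr * gradient
= -0.3 - 0.01 * 1.8
= -0.3 - (0.018)
= -0.3180

-0.3180


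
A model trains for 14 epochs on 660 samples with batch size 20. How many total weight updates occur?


Iterations per epoch = 660 / 20 = 33
Total updates = iterations_per_epoch * epochs
= 33 * 14
= 462

462


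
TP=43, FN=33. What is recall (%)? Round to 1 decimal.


Recall = TP / (TP + FN) * 100
= 43 / (43 + 33)
= 43 / 76
= 0.5658
= 56.6%

56.6


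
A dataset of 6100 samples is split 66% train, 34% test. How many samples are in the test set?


Train samples = 6100 * 66% = 4026
Test samples = 6100 - 4026
= 2074

2074


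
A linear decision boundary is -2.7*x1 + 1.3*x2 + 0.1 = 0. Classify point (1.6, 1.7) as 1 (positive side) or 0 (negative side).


Compute -2.7 * 1.6 + 1.3 * 1.7 + 0.1
= -4.32 + 2.21 + 0.1
= -2.01
Since -2.01 < 0, the point is on the negative side.

0


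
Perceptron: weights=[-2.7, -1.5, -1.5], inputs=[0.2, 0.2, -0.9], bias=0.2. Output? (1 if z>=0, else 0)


z = w . x + b
= -2.7*0.2 + -1.5*0.2 + -1.5*-0.9 + 0.2
= -0.54 + -0.3 + 1.35 + 0.2
= 0.51 + 0.2
= 0.71
Since z = 0.71 >= 0, output = 1

1


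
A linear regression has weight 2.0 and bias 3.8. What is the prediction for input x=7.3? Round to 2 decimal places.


y = 2.0 * 7.3 + (3.8)
= 14.6 + (3.8)
= 18.40

18.40


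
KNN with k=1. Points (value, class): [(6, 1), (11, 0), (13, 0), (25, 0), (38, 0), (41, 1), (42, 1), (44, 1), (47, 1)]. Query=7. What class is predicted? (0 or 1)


Distances from query 7:
Point 6 (class 1): distance = 1
K=1 nearest neighbors: classes = [1]
Votes for class 1: 1 / 1
Majority vote => class 1

1


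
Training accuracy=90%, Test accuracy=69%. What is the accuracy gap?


Gap = train_accuracy - test_accuracy
= 90 - 69
= 21%
This large gap strongly indicates overfitting.

21


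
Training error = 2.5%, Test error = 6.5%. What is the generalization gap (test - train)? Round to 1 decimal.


Generalization gap = test_error - train_error
= 6.5 - 2.5
= 4.0%
A moderate gap.

4.0


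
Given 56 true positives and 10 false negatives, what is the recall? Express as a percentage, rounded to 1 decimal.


Recall = TP / (TP + FN) * 100
= 56 / (56 + 10)
= 56 / 66
= 0.8485
= 84.8%

84.8


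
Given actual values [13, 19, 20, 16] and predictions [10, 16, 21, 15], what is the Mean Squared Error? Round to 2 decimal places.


Differences: [3, 3, -1, 1]
Squared errors: [9, 9, 1, 1]
Sum of squared errors = 20
MSE = 20 / 4 = 5.00

5.00


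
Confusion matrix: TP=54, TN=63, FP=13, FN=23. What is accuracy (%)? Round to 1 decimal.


Accuracy = (TP + TN) / (TP + TN + FP + FN) * 100
= (54 + 63) / (54 + 63 + 13 + 23)
= 117 / 153
= 0.7647
= 76.5%

76.5


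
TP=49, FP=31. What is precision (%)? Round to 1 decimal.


Precision = TP / (TP + FP) * 100
= 49 / (49 + 31)
= 49 / 80
= 0.6125
= 61.3%

61.3


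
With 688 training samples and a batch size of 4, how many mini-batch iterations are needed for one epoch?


Iterations per epoch = dataset_size / batch_size
= 688 / 4
= 172

172


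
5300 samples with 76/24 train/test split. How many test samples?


Train samples = 5300 * 76% = 4028
Test samples = 5300 - 4028
= 1272

1272


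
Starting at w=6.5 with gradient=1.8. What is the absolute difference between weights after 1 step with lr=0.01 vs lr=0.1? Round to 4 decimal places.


With lr=0.01: w_new = 6.5 - 0.01 * 1.8 = 6.482
With lr=0.1: w_new = 6.5 - 0.1 * 1.8 = 6.32
Absolute difference = |6.482 - 6.32|
= 0.1620

0.1620


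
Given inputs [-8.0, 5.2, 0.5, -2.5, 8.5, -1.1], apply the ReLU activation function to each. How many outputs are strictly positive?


ReLU(x) = max(0, x) for each element:
ReLU(-8.0) = 0
ReLU(5.2) = 5.2
ReLU(0.5) = 0.5
ReLU(-2.5) = 0
ReLU(8.5) = 8.5
ReLU(-1.1) = 0
Active neurons (>0): 3

3


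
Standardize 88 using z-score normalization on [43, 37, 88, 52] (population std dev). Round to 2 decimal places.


Mean = (43 + 37 + 88 + 52) / 4 = 55.0
Variance = sum((x_i - mean)^2) / n = 391.5
Std = sqrt(391.5) = 19.7864
Z = (x - mean) / std
= (88 - 55.0) / 19.7864
= 33.0 / 19.7864
= 1.67

1.67


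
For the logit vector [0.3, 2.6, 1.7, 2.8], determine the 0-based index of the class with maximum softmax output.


Softmax is a monotonic transformation, so it preserves the argmax.
We need to find the index of the maximum logit.
Index 0: 0.3
Index 1: 2.6
Index 2: 1.7
Index 3: 2.8
Maximum logit = 2.8 at index 3

3


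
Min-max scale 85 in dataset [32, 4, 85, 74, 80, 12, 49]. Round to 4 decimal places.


Min = 4, Max = 85
Range = 85 - 4 = 81
Scaled = (x - min) / (max - min)
= (85 - 4) / 81
= 81 / 81
= 1.0000

1.0000


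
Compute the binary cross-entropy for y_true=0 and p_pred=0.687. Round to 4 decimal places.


For y=0: Loss = -log(1-p)
= -log(1 - 0.687)
= -log(0.313)
= -(-1.1616)
= 1.1616

1.1616


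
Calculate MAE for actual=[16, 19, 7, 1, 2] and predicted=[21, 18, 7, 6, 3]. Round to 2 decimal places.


Absolute errors: [5, 1, 0, 5, 1]
Sum of absolute errors = 12
MAE = 12 / 5 = 2.40

2.40


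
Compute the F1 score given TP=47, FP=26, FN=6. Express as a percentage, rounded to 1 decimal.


Precision = TP / (TP + FP) = 47 / 73 = 0.6438
Recall = TP / (TP + FN) = 47 / 53 = 0.8868
F1 = 2 * P * R / (P + R)
= 2 * 0.6438 * 0.8868 / (0.6438 + 0.8868)
= 1.1419 / 1.5306
= 0.746
As percentage: 74.6%

74.6


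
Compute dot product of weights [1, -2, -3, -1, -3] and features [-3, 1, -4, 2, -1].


Element-wise products:
1 * -3 = -3
-2 * 1 = -2
-3 * -4 = 12
-1 * 2 = -2
-3 * -1 = 3
Sum = -3 + -2 + 12 + -2 + 3
= 8

8


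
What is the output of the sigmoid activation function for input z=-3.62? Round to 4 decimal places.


sigmoid(z) = 1 / (1 + exp(-z))
exp(-(-3.62)) = exp(3.62) = 37.3376
1 + 37.3376 = 38.3376
1 / 38.3376 = 0.0261

0.0261


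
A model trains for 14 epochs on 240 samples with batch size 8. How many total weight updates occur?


Iterations per epoch = 240 / 8 = 30
Total updates = iterations_per_epoch * epochs
= 30 * 14
= 420

420


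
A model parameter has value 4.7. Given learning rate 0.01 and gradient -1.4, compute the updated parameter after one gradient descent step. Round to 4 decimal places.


w_new = w_old - lr * gradient
= 4.7 - 0.01 * -1.4
= 4.7 - (-0.014)
= 4.7140

4.7140


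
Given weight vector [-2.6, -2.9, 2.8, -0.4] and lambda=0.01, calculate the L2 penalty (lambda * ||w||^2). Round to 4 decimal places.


Squaring each weight:
(-2.6)^2 = 6.76
(-2.9)^2 = 8.41
2.8^2 = 7.84
(-0.4)^2 = 0.16
Sum of squares = 23.17
Penalty = 0.01 * 23.17 = 0.2317

0.2317


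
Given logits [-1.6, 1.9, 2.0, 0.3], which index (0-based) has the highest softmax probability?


Softmax is a monotonic transformation, so it preserves the argmax.
We need to find the index of the maximum logit.
Index 0: -1.6
Index 1: 1.9
Index 2: 2.0
Index 3: 0.3
Maximum logit = 2.0 at index 2

2


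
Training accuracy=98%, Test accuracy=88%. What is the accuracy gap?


Gap = train_accuracy - test_accuracy
= 98 - 88
= 10%
This moderate gap may indicate mild overfitting.

10


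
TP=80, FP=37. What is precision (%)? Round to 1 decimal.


Precision = TP / (TP + FP) * 100
= 80 / (80 + 37)
= 80 / 117
= 0.6838
= 68.4%

68.4


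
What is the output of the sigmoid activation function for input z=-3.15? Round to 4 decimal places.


sigmoid(z) = 1 / (1 + exp(-z))
exp(-(-3.15)) = exp(3.15) = 23.3361
1 + 23.3361 = 24.3361
1 / 24.3361 = 0.0411

0.0411


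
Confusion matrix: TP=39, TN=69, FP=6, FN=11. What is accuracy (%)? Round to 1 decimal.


Accuracy = (TP + TN) / (TP + TN + FP + FN) * 100
= (39 + 69) / (39 + 69 + 6 + 11)
= 108 / 125
= 0.864
= 86.4%

86.4


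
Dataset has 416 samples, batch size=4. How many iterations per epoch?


Iterations per epoch = dataset_size / batch_size
= 416 / 4
= 104

104


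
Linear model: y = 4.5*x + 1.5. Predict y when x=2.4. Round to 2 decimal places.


y = 4.5 * 2.4 + (1.5)
= 10.8 + (1.5)
= 12.30

12.30


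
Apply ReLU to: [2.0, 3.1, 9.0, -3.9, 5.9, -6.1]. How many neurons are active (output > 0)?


ReLU(x) = max(0, x) for each element:
ReLU(2.0) = 2.0
ReLU(3.1) = 3.1
ReLU(9.0) = 9.0
ReLU(-3.9) = 0
ReLU(5.9) = 5.9
ReLU(-6.1) = 0
Active neurons (>0): 4

4


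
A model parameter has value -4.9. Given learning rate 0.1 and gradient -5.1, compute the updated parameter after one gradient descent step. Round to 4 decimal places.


w_new = w_old - lr * gradient
= -4.9 - 0.1 * -5.1
= -4.9 - (-0.51)
= -4.3900

-4.3900


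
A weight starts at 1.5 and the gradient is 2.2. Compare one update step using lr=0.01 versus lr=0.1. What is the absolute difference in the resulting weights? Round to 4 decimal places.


With lr=0.01: w_new = 1.5 - 0.01 * 2.2 = 1.478
With lr=0.1: w_new = 1.5 - 0.1 * 2.2 = 1.28
Absolute difference = |1.478 - 1.28|
= 0.1980

0.1980


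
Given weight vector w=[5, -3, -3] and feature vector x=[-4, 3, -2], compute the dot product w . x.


Element-wise products:
5 * -4 = -20
-3 * 3 = -9
-3 * -2 = 6
Sum = -20 + -9 + 6
= -23

-23


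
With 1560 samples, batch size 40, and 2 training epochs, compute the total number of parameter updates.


Iterations per epoch = 1560 / 40 = 39
Total updates = iterations_per_epoch * epochs
= 39 * 2
= 78

78


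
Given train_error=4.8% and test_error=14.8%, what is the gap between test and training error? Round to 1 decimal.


Generalization gap = test_error - train_error
= 14.8 - 4.8
= 10.0%
A moderate gap.

10.0


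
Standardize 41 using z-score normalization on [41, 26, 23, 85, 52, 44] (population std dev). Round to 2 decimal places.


Mean = (41 + 26 + 23 + 85 + 52 + 44) / 6 = 45.1667
Variance = sum((x_i - mean)^2) / n = 418.4722
Std = sqrt(418.4722) = 20.4566
Z = (x - mean) / std
= (41 - 45.1667) / 20.4566
= -4.1667 / 20.4566
= -0.20

-0.20


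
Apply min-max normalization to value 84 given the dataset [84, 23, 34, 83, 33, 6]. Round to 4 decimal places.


Min = 6, Max = 84
Range = 84 - 6 = 78
Scaled = (x - min) / (max - min)
= (84 - 6) / 78
= 78 / 78
= 1.0000

1.0000


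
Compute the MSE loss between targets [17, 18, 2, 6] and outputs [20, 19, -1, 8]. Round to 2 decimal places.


Differences: [-3, -1, 3, -2]
Squared errors: [9, 1, 9, 4]
Sum of squared errors = 23
MSE = 23 / 4 = 5.75

5.75


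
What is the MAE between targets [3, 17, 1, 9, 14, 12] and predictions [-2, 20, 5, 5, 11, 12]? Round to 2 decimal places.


Absolute errors: [5, 3, 4, 4, 3, 0]
Sum of absolute errors = 19
MAE = 19 / 6 = 3.17

3.17


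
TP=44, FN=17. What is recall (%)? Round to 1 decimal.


Recall = TP / (TP + FN) * 100
= 44 / (44 + 17)
= 44 / 61
= 0.7213
= 72.1%

72.1


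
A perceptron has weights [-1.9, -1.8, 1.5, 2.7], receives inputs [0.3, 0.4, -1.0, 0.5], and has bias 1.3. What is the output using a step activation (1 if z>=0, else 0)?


z = w . x + b
= -1.9*0.3 + -1.8*0.4 + 1.5*-1.0 + 2.7*0.5 + 1.3
= -0.57 + -0.72 + -1.5 + 1.35 + 1.3
= -1.44 + 1.3
= -0.14
Since z = -0.14 < 0, output = 0

0


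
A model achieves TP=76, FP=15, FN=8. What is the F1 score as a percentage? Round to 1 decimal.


Precision = TP / (TP + FP) = 76 / 91 = 0.8352
Recall = TP / (TP + FN) = 76 / 84 = 0.9048
F1 = 2 * P * R / (P + R)
= 2 * 0.8352 * 0.9048 / (0.8352 + 0.9048)
= 1.5113 / 1.7399
= 0.8686
As percentage: 86.9%

86.9


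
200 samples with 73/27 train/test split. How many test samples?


Train samples = 200 * 73% = 146
Test samples = 200 - 146
= 54

54


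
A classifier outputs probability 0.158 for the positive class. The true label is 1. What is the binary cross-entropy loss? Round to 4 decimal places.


For y=1: Loss = -log(p)
= -log(0.158)
= -(-1.8452)
= 1.8452

1.8452


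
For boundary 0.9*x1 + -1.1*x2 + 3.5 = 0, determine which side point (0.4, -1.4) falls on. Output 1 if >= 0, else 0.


Compute 0.9 * 0.4 + -1.1 * -1.4 + 3.5
= 0.36 + 1.54 + 3.5
= 5.4
Since 5.4 >= 0, the point is on the positive side.

1


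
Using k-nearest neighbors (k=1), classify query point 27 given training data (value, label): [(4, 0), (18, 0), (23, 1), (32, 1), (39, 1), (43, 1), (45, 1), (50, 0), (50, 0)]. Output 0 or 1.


Distances from query 27:
Point 23 (class 1): distance = 4
K=1 nearest neighbors: classes = [1]
Votes for class 1: 1 / 1
Majority vote => class 1

1


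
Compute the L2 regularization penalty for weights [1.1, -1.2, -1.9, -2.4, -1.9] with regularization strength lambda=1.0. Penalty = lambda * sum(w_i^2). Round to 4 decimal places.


Squaring each weight:
1.1^2 = 1.21
(-1.2)^2 = 1.44
(-1.9)^2 = 3.61
(-2.4)^2 = 5.76
(-1.9)^2 = 3.61
Sum of squares = 15.63
Penalty = 1.0 * 15.63 = 15.6300

15.6300


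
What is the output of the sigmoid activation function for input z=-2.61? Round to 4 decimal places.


sigmoid(z) = 1 / (1 + exp(-z))
exp(-(-2.61)) = exp(2.61) = 13.5991
1 + 13.5991 = 14.5991
1 / 14.5991 = 0.0685

0.0685


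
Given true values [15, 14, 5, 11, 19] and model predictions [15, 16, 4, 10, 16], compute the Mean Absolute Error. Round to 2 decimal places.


Absolute errors: [0, 2, 1, 1, 3]
Sum of absolute errors = 7
MAE = 7 / 5 = 1.40

1.40


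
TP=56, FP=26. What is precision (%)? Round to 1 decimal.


Precision = TP / (TP + FP) * 100
= 56 / (56 + 26)
= 56 / 82
= 0.6829
= 68.3%

68.3


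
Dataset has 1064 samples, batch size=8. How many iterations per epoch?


Iterations per epoch = dataset_size / batch_size
= 1064 / 8
= 133

133


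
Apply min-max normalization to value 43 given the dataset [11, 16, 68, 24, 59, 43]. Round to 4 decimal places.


Min = 11, Max = 68
Range = 68 - 11 = 57
Scaled = (x - min) / (max - min)
= (43 - 11) / 57
= 32 / 57
= 0.5614

0.5614


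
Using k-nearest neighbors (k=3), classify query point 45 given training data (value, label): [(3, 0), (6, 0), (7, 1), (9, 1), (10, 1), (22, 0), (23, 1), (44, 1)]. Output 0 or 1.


Distances from query 45:
Point 44 (class 1): distance = 1
Point 23 (class 1): distance = 22
Point 22 (class 0): distance = 23
K=3 nearest neighbors: classes = [1, 1, 0]
Votes for class 1: 2 / 3
Majority vote => class 1

1


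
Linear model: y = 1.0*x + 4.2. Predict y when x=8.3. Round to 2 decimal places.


y = 1.0 * 8.3 + (4.2)
= 8.3 + (4.2)
= 12.50

12.50


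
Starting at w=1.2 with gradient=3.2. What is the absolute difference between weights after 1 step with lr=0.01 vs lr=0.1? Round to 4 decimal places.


With lr=0.01: w_new = 1.2 - 0.01 * 3.2 = 1.168
With lr=0.1: w_new = 1.2 - 0.1 * 3.2 = 0.88
Absolute difference = |1.168 - 0.88|
= 0.2880

0.2880


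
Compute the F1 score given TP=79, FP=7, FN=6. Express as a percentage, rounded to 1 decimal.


Precision = TP / (TP + FP) = 79 / 86 = 0.9186
Recall = TP / (TP + FN) = 79 / 85 = 0.9294
F1 = 2 * P * R / (P + R)
= 2 * 0.9186 * 0.9294 / (0.9186 + 0.9294)
= 1.7075 / 1.848
= 0.924
As percentage: 92.4%

92.4


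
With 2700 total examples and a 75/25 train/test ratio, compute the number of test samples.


Train samples = 2700 * 75% = 2025
Test samples = 2700 - 2025
= 675

675


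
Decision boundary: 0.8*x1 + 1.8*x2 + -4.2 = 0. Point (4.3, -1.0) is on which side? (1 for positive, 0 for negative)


Compute 0.8 * 4.3 + 1.8 * -1.0 + -4.2
= 3.44 + -1.8 + -4.2
= -2.56
Since -2.56 < 0, the point is on the negative side.

0


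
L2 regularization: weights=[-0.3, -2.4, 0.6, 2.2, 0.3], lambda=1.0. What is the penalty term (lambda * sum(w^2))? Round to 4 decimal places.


Squaring each weight:
(-0.3)^2 = 0.09
(-2.4)^2 = 5.76
0.6^2 = 0.36
2.2^2 = 4.84
0.3^2 = 0.09
Sum of squares = 11.14
Penalty = 1.0 * 11.14 = 11.1400

11.1400


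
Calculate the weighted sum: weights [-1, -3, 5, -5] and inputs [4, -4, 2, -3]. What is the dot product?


Element-wise products:
-1 * 4 = -4
-3 * -4 = 12
5 * 2 = 10
-5 * -3 = 15
Sum = -4 + 12 + 10 + 15
= 33

33


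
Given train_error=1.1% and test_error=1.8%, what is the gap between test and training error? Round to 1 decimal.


Generalization gap = test_error - train_error
= 1.8 - 1.1
= 0.7%
A small gap suggests good generalization.

0.7


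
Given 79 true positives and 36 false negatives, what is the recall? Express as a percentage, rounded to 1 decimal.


Recall = TP / (TP + FN) * 100
= 79 / (79 + 36)
= 79 / 115
= 0.687
= 68.7%

68.7


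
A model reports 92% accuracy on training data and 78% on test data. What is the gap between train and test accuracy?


Gap = train_accuracy - test_accuracy
= 92 - 78
= 14%
This gap suggests the model is overfitting.

14


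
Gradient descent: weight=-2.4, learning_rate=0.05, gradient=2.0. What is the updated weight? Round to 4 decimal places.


w_new = w_old - lr * gradient
= -2.4 - 0.05 * 2.0
= -2.4 - (0.1)
= -2.5000

-2.5000


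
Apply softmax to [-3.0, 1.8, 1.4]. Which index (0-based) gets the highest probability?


Softmax is a monotonic transformation, so it preserves the argmax.
We need to find the index of the maximum logit.
Index 0: -3.0
Index 1: 1.8
Index 2: 1.4
Maximum logit = 1.8 at index 1

1


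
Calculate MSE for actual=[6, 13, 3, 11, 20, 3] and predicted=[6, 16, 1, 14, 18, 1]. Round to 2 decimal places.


Differences: [0, -3, 2, -3, 2, 2]
Squared errors: [0, 9, 4, 9, 4, 4]
Sum of squared errors = 30
MSE = 30 / 6 = 5.00

5.00


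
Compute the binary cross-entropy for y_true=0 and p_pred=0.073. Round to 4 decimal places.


For y=0: Loss = -log(1-p)
= -log(1 - 0.073)
= -log(0.927)
= -(-0.0758)
= 0.0758

0.0758


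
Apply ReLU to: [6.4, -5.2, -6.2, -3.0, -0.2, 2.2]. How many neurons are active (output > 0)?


ReLU(x) = max(0, x) for each element:
ReLU(6.4) = 6.4
ReLU(-5.2) = 0
ReLU(-6.2) = 0
ReLU(-3.0) = 0
ReLU(-0.2) = 0
ReLU(2.2) = 2.2
Active neurons (>0): 2

2


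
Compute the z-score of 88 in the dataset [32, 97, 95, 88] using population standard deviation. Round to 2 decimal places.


Mean = (32 + 97 + 95 + 88) / 4 = 78.0
Variance = sum((x_i - mean)^2) / n = 716.5
Std = sqrt(716.5) = 26.7675
Z = (x - mean) / std
= (88 - 78.0) / 26.7675
= 10.0 / 26.7675
= 0.37

0.37


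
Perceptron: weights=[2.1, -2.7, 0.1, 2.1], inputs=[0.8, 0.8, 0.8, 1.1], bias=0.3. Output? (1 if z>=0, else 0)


z = w . x + b
= 2.1*0.8 + -2.7*0.8 + 0.1*0.8 + 2.1*1.1 + 0.3
= 1.68 + -2.16 + 0.08 + 2.31 + 0.3
= 1.91 + 0.3
= 2.21
Since z = 2.21 >= 0, output = 1

1


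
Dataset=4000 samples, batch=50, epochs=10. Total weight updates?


Iterations per epoch = 4000 / 50 = 80
Total updates = iterations_per_epoch * epochs
= 80 * 10
= 800

800
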